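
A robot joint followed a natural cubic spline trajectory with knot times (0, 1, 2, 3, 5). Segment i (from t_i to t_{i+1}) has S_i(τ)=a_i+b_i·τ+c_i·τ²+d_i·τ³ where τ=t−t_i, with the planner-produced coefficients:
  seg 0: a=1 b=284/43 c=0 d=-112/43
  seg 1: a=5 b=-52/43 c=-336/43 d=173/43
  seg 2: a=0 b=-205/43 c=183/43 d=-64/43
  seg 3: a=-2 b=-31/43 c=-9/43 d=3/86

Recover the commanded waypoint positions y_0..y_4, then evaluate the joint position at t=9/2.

y_0=1 y_1=5 y_2=0 y_3=-2 y_4=-4
S(9/2) = -2363/688

y_0 = S_0(0) = a_0 = 1
y_1 = S_1(0) = a_1 = 5
y_2 = S_2(0) = a_2 = 0
y_3 = S_3(0) = a_3 = -2
y_4 = S_3(2) = -4
t_q=9/2 is in segment 3 (τ=3/2); S_3(τ)=-2363/688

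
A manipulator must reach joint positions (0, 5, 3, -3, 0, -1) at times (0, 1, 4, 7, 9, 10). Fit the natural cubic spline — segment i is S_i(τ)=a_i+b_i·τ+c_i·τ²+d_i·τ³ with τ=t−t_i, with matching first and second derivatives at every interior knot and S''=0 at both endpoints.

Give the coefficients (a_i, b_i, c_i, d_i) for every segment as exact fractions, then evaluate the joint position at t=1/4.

Δ: Δ0=5, Δ1=-2/3, Δ2=-2, Δ3=3/2, Δ4=-1
row 1: diag=8, rhs=-34; c'=3/8, d'=-17/4
row 2: denom=12−3·3/8=87/8; d'=(-8−3·-17/4)/(87/8)=38/87
row 3: denom=10−3·8/29=266/29; d'=(21−3·38/87)/(266/29)=571/266
row 4: denom=6−2·29/133=740/133; d'=(-15−2·571/266)/(740/133)=-1283/370
back: M4=-1283/370
back: M3=571/266−29/133·-1283/370=537/185
back: M2=38/87−8/29·537/185=-202/555
back: M1=-17/4−3/8·-202/555=-761/185
M: M0=0, M1=-761/185, M2=-202/555, M3=537/185, M4=-1283/370, M5=0
seg 0: a=0, c=M0/2=0, d=(M1−M0)/(6·1)=-761/1110, b=Δ0−h0·(2M0+M1)/6=6311/1110
seg 1: a=5, c=M1/2=-761/370, d=(M2−M1)/(6·3)=2081/9990, b=Δ1−h1·(2M1+M2)/6=2014/555
seg 2: a=3, c=M2/2=-101/555, d=(M3−M2)/(6·3)=49/270, b=Δ2−h2·(2M2+M3)/6=-3427/1110
seg 3: a=-3, c=M3/2=537/370, d=(M4−M3)/(6·2)=-2357/4440, b=Δ3−h3·(2M3+M4)/6=80/111
seg 4: a=0, c=M4/2=-1283/740, d=(M5−M4)/(6·1)=1283/2220, b=Δ4−h4·(2M4+M5)/6=173/1110
t_q=1/4 → seg 0, τ=1/4; S=0+6311/1110·τ+0·τ²+-761/1110·τ³=6681/4736

  seg 0: a=0 b=6311/1110 c=0 d=-761/1110
  seg 1: a=5 b=2014/555 c=-761/370 d=2081/9990
  seg 2: a=3 b=-3427/1110 c=-101/555 d=49/270
  seg 3: a=-3 b=80/111 c=537/370 d=-2357/4440
  seg 4: a=0 b=173/1110 c=-1283/740 d=1283/2220
S(1/4) = 6681/4736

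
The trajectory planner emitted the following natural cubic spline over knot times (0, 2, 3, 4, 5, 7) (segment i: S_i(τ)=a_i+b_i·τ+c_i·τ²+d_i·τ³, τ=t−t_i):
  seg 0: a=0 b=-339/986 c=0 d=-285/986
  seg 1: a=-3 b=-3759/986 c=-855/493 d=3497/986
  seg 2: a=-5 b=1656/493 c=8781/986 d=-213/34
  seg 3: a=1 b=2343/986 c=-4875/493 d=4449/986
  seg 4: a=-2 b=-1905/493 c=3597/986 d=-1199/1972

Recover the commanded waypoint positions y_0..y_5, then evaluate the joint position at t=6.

y_0=0 y_1=-3 y_2=-5 y_3=1 y_4=-2 y_5=0
S(6) = -5569/1972

y_0 = S_0(0) = a_0 = 0
y_1 = S_1(0) = a_1 = -3
y_2 = S_2(0) = a_2 = -5
y_3 = S_3(0) = a_3 = 1
y_4 = S_4(0) = a_4 = -2
y_5 = S_4(2) = 0
t_q=6 is in segment 4 (τ=1); S_4(τ)=-5569/1972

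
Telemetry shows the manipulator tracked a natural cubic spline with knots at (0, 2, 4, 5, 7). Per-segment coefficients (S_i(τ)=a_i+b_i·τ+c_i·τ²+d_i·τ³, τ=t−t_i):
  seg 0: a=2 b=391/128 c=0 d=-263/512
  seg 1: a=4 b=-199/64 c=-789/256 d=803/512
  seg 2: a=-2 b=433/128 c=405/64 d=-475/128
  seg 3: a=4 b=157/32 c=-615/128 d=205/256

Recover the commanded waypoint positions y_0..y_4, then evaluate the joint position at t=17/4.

y_0=2 y_1=4 y_2=-2 y_3=4 y_4=1
S(17/4) = -6691/8192

y_0 = S_0(0) = a_0 = 2
y_1 = S_1(0) = a_1 = 4
y_2 = S_2(0) = a_2 = -2
y_3 = S_3(0) = a_3 = 4
y_4 = S_3(2) = 1
t_q=17/4 is in segment 2 (τ=1/4); S_2(τ)=-6691/8192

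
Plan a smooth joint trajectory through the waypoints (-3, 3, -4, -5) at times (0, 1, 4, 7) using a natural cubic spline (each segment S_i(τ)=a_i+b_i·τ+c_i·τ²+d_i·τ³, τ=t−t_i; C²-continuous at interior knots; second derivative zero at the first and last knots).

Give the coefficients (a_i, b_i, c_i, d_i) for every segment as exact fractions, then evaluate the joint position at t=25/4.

  seg 0: a=-3 b=628/87 c=0 d=-106/87
  seg 1: a=3 b=310/87 c=-106/29 d=49/87
  seg 2: a=-4 b=-275/87 c=41/29 d=-41/261
S(25/4) = -10661/1856

Δ: Δ0=6, Δ1=-7/3, Δ2=-1/3
row 1: diag=8, rhs=-50; c'=3/8, d'=-25/4
row 2: denom=12−3·3/8=87/8; d'=(12−3·-25/4)/(87/8)=82/29
back: M2=82/29
back: M1=-25/4−3/8·82/29=-212/29
M: M0=0, M1=-212/29, M2=82/29, M3=0
seg 0: a=-3, c=M0/2=0, d=(M1−M0)/(6·1)=-106/87, b=Δ0−h0·(2M0+M1)/6=628/87
seg 1: a=3, c=M1/2=-106/29, d=(M2−M1)/(6·3)=49/87, b=Δ1−h1·(2M1+M2)/6=310/87
seg 2: a=-4, c=M2/2=41/29, d=(M3−M2)/(6·3)=-41/261, b=Δ2−h2·(2M2+M3)/6=-275/87
t_q=25/4 → seg 2, τ=9/4; S=-4+-275/87·τ+41/29·τ²+-41/261·τ³=-10661/1856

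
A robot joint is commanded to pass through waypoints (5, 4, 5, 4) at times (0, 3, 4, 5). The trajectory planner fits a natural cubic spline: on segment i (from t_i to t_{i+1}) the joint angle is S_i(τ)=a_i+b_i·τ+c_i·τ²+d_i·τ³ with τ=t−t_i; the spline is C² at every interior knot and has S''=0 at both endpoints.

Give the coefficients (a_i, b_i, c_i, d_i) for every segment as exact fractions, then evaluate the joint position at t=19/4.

Δ: Δ0=-1/3, Δ1=1, Δ2=-1
row 1: diag=8, rhs=8; c'=1/8, d'=1
row 2: denom=4−1·1/8=31/8; d'=(-12−1·1)/(31/8)=-104/31
back: M2=-104/31
back: M1=1−1/8·-104/31=44/31
M: M0=0, M1=44/31, M2=-104/31, M3=0
seg 0: a=5, c=M0/2=0, d=(M1−M0)/(6·3)=22/279, b=Δ0−h0·(2M0+M1)/6=-97/93
seg 1: a=4, c=M1/2=22/31, d=(M2−M1)/(6·1)=-74/93, b=Δ1−h1·(2M1+M2)/6=101/93
seg 2: a=5, c=M2/2=-52/31, d=(M3−M2)/(6·1)=52/93, b=Δ2−h2·(2M2+M3)/6=11/93
t_q=19/4 → seg 2, τ=3/4; S=5+11/93·τ+-52/31·τ²+52/93·τ³=2173/496

  seg 0: a=5 b=-97/93 c=0 d=22/279
  seg 1: a=4 b=101/93 c=22/31 d=-74/93
  seg 2: a=5 b=11/93 c=-52/31 d=52/93
S(19/4) = 2173/496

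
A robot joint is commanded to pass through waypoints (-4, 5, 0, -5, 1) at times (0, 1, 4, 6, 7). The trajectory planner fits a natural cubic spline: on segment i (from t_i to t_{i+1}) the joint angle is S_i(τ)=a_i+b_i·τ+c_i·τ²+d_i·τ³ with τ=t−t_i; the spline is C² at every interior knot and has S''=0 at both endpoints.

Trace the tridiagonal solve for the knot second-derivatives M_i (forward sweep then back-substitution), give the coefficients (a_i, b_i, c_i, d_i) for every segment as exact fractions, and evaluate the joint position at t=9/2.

  seg 0: a=-4 b=6116/591 c=0 d=-797/591
  seg 1: a=5 b=3725/591 c=-797/197 d=821/1773
  seg 2: a=0 b=-3232/591 c=24/197 d=3221/4728
  seg 3: a=-5 b=3775/1182 c=3317/788 d=-3317/2364
S(9/2) = -33017/12608

Δ: Δ0=9, Δ1=-5/3, Δ2=-5/2, Δ3=6
row 1: diag=8, rhs=-64; c'=3/8, d'=-8
row 2: denom=10−3·3/8=71/8; d'=(-5−3·-8)/(71/8)=152/71
row 3: denom=6−2·16/71=394/71; d'=(51−2·152/71)/(394/71)=3317/394
back: M3=3317/394
back: M2=152/71−16/71·3317/394=48/197
back: M1=-8−3/8·48/197=-1594/197
M: M0=0, M1=-1594/197, M2=48/197, M3=3317/394, M4=0
seg 0: a=-4, c=M0/2=0, d=(M1−M0)/(6·1)=-797/591, b=Δ0−h0·(2M0+M1)/6=6116/591
seg 1: a=5, c=M1/2=-797/197, d=(M2−M1)/(6·3)=821/1773, b=Δ1−h1·(2M1+M2)/6=3725/591
seg 2: a=0, c=M2/2=24/197, d=(M3−M2)/(6·2)=3221/4728, b=Δ2−h2·(2M2+M3)/6=-3232/591
seg 3: a=-5, c=M3/2=3317/788, d=(M4−M3)/(6·1)=-3317/2364, b=Δ3−h3·(2M3+M4)/6=3775/1182
t_q=9/2 → seg 2, τ=1/2; S=0+-3232/591·τ+24/197·τ²+3221/4728·τ³=-33017/12608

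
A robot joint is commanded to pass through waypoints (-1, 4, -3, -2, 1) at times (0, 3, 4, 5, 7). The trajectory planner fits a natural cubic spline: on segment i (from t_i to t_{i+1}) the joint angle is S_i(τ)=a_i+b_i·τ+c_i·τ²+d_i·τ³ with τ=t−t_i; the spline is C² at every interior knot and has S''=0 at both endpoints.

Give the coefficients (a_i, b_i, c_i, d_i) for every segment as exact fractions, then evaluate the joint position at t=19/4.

  seg 0: a=-1 b=6223/1068 c=0 d=-1481/3204
  seg 1: a=4 b=-3553/534 c=-1481/356 d=4073/1068
  seg 2: a=-3 b=-3773/1068 c=648/89 d=-2935/1068
  seg 3: a=-2 b=1487/534 c=-343/356 d=343/2136
S(19/4) = -61823/22784

Δ: Δ0=5/3, Δ1=-7, Δ2=1, Δ3=3/2
row 1: diag=8, rhs=-52; c'=1/8, d'=-13/2
row 2: denom=4−1·1/8=31/8; d'=(48−1·-13/2)/(31/8)=436/31
row 3: denom=6−1·8/31=178/31; d'=(3−1·436/31)/(178/31)=-343/178
back: M3=-343/178
back: M2=436/31−8/31·-343/178=1296/89
back: M1=-13/2−1/8·1296/89=-1481/178
M: M0=0, M1=-1481/178, M2=1296/89, M3=-343/178, M4=0
seg 0: a=-1, c=M0/2=0, d=(M1−M0)/(6·3)=-1481/3204, b=Δ0−h0·(2M0+M1)/6=6223/1068
seg 1: a=4, c=M1/2=-1481/356, d=(M2−M1)/(6·1)=4073/1068, b=Δ1−h1·(2M1+M2)/6=-3553/534
seg 2: a=-3, c=M2/2=648/89, d=(M3−M2)/(6·1)=-2935/1068, b=Δ2−h2·(2M2+M3)/6=-3773/1068
seg 3: a=-2, c=M3/2=-343/356, d=(M4−M3)/(6·2)=343/2136, b=Δ3−h3·(2M3+M4)/6=1487/534
t_q=19/4 → seg 2, τ=3/4; S=-3+-3773/1068·τ+648/89·τ²+-2935/1068·τ³=-61823/22784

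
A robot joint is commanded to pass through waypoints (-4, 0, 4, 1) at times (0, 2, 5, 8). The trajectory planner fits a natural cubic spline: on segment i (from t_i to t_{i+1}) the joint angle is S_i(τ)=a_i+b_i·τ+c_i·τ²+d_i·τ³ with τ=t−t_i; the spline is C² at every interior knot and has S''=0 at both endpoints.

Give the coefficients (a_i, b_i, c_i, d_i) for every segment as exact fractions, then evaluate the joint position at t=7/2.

Δ: Δ0=2, Δ1=4/3, Δ2=-1
row 1: diag=10, rhs=-4; c'=3/10, d'=-2/5
row 2: denom=12−3·3/10=111/10; d'=(-14−3·-2/5)/(111/10)=-128/111
back: M2=-128/111
back: M1=-2/5−3/10·-128/111=-2/37
M: M0=0, M1=-2/37, M2=-128/111, M3=0
seg 0: a=-4, c=M0/2=0, d=(M1−M0)/(6·2)=-1/222, b=Δ0−h0·(2M0+M1)/6=224/111
seg 1: a=0, c=M1/2=-1/37, d=(M2−M1)/(6·3)=-61/999, b=Δ1−h1·(2M1+M2)/6=218/111
seg 2: a=4, c=M2/2=-64/111, d=(M3−M2)/(6·3)=64/999, b=Δ2−h2·(2M2+M3)/6=17/111
t_q=7/2 → seg 1, τ=3/2; S=0+218/111·τ+-1/37·τ²+-61/999·τ³=793/296

  seg 0: a=-4 b=224/111 c=0 d=-1/222
  seg 1: a=0 b=218/111 c=-1/37 d=-61/999
  seg 2: a=4 b=17/111 c=-64/111 d=64/999
S(7/2) = 793/296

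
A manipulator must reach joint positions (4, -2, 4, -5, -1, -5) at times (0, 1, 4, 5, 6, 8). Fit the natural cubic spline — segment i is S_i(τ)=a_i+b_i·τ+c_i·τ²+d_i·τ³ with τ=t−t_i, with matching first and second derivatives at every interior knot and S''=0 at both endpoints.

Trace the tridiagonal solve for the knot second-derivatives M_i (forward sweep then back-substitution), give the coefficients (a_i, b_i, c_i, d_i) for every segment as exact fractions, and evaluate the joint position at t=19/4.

  seg 0: a=4 b=-9737/1217 c=0 d=2435/1217
  seg 1: a=-2 b=-2432/1217 c=7305/1217 d=-5683/3651
  seg 2: a=4 b=-9749/1217 c=-9744/1217 d=8540/1217
  seg 3: a=-5 b=-3617/1217 c=15876/1217 d=-7391/1217
  seg 4: a=-1 b=5962/1217 c=-6297/1217 d=2099/2434
S(19/4) = -69151/19472

Δ: Δ0=-6, Δ1=2, Δ2=-9, Δ3=4, Δ4=-2
row 1: diag=8, rhs=48; c'=3/8, d'=6
row 2: denom=8−3·3/8=55/8; d'=(-66−3·6)/(55/8)=-672/55
row 3: denom=4−1·8/55=212/55; d'=(78−1·-672/55)/(212/55)=2481/106
row 4: denom=6−1·55/212=1217/212; d'=(-36−1·2481/106)/(1217/212)=-12594/1217
back: M4=-12594/1217
back: M3=2481/106−55/212·-12594/1217=31752/1217
back: M2=-672/55−8/55·31752/1217=-19488/1217
back: M1=6−3/8·-19488/1217=14610/1217
M: M0=0, M1=14610/1217, M2=-19488/1217, M3=31752/1217, M4=-12594/1217, M5=0
seg 0: a=4, c=M0/2=0, d=(M1−M0)/(6·1)=2435/1217, b=Δ0−h0·(2M0+M1)/6=-9737/1217
seg 1: a=-2, c=M1/2=7305/1217, d=(M2−M1)/(6·3)=-5683/3651, b=Δ1−h1·(2M1+M2)/6=-2432/1217
seg 2: a=4, c=M2/2=-9744/1217, d=(M3−M2)/(6·1)=8540/1217, b=Δ2−h2·(2M2+M3)/6=-9749/1217
seg 3: a=-5, c=M3/2=15876/1217, d=(M4−M3)/(6·1)=-7391/1217, b=Δ3−h3·(2M3+M4)/6=-3617/1217
seg 4: a=-1, c=M4/2=-6297/1217, d=(M5−M4)/(6·2)=2099/2434, b=Δ4−h4·(2M4+M5)/6=5962/1217
t_q=19/4 → seg 2, τ=3/4; S=4+-9749/1217·τ+-9744/1217·τ²+8540/1217·τ³=-69151/19472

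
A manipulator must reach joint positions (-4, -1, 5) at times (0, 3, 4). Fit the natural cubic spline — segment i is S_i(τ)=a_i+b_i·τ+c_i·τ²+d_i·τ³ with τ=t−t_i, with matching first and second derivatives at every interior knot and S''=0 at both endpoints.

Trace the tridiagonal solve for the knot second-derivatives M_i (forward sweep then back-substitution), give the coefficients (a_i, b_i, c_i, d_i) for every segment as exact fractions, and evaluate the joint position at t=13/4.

  seg 0: a=-4 b=-7/8 c=0 d=5/24
  seg 1: a=-1 b=19/4 c=15/8 d=-5/8
S(13/4) = 151/512

Δ: Δ0=1, Δ1=6
row 1: diag=8, rhs=30; c'=1/8, d'=15/4
back: M1=15/4
M: M0=0, M1=15/4, M2=0
seg 0: a=-4, c=M0/2=0, d=(M1−M0)/(6·3)=5/24, b=Δ0−h0·(2M0+M1)/6=-7/8
seg 1: a=-1, c=M1/2=15/8, d=(M2−M1)/(6·1)=-5/8, b=Δ1−h1·(2M1+M2)/6=19/4
t_q=13/4 → seg 1, τ=1/4; S=-1+19/4·τ+15/8·τ²+-5/8·τ³=151/512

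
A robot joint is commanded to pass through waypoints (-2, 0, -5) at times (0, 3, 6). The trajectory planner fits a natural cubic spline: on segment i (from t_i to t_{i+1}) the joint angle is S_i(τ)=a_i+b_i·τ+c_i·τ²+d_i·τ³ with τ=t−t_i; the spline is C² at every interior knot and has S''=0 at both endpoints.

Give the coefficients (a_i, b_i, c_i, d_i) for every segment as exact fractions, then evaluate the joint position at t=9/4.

  seg 0: a=-2 b=5/4 c=0 d=-7/108
  seg 1: a=0 b=-1/2 c=-7/12 d=7/108
S(9/4) = 19/256

Δ: Δ0=2/3, Δ1=-5/3
row 1: diag=12, rhs=-14; c'=1/4, d'=-7/6
back: M1=-7/6
M: M0=0, M1=-7/6, M2=0
seg 0: a=-2, c=M0/2=0, d=(M1−M0)/(6·3)=-7/108, b=Δ0−h0·(2M0+M1)/6=5/4
seg 1: a=0, c=M1/2=-7/12, d=(M2−M1)/(6·3)=7/108, b=Δ1−h1·(2M1+M2)/6=-1/2
t_q=9/4 → seg 0, τ=9/4; S=-2+5/4·τ+0·τ²+-7/108·τ³=19/256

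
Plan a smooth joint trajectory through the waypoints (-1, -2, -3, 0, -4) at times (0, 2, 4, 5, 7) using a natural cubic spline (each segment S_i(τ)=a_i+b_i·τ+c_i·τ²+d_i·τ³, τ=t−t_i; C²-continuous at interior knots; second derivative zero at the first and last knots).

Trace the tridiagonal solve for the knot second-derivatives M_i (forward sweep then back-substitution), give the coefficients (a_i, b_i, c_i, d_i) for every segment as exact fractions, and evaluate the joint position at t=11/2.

  seg 0: a=-1 b=-3/32 c=0 d=-13/128
  seg 1: a=-2 b=-21/16 c=-39/64 d=65/128
  seg 2: a=-3 b=75/32 c=39/16 d=-57/32
  seg 3: a=0 b=15/8 c=-93/32 d=31/64
S(11/2) = 139/512

Δ: Δ0=-1/2, Δ1=-1/2, Δ2=3, Δ3=-2
row 1: diag=8, rhs=0; c'=1/4, d'=0
row 2: denom=6−2·1/4=11/2; d'=(21−2·0)/(11/2)=42/11
row 3: denom=6−1·2/11=64/11; d'=(-30−1·42/11)/(64/11)=-93/16
back: M3=-93/16
back: M2=42/11−2/11·-93/16=39/8
back: M1=0−1/4·39/8=-39/32
M: M0=0, M1=-39/32, M2=39/8, M3=-93/16, M4=0
seg 0: a=-1, c=M0/2=0, d=(M1−M0)/(6·2)=-13/128, b=Δ0−h0·(2M0+M1)/6=-3/32
seg 1: a=-2, c=M1/2=-39/64, d=(M2−M1)/(6·2)=65/128, b=Δ1−h1·(2M1+M2)/6=-21/16
seg 2: a=-3, c=M2/2=39/16, d=(M3−M2)/(6·1)=-57/32, b=Δ2−h2·(2M2+M3)/6=75/32
seg 3: a=0, c=M3/2=-93/32, d=(M4−M3)/(6·2)=31/64, b=Δ3−h3·(2M3+M4)/6=15/8
t_q=11/2 → seg 3, τ=1/2; S=0+15/8·τ+-93/32·τ²+31/64·τ³=139/512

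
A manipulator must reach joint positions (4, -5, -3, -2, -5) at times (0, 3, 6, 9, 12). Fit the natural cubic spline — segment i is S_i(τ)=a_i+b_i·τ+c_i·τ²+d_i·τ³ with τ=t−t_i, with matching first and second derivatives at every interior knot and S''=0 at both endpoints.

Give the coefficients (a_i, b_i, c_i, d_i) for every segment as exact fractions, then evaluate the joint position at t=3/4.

Δ: Δ0=-3, Δ1=2/3, Δ2=1/3, Δ3=-1
row 1: diag=12, rhs=22; c'=1/4, d'=11/6
row 2: denom=12−3·1/4=45/4; d'=(-2−3·11/6)/(45/4)=-2/3
row 3: denom=12−3·4/15=56/5; d'=(-8−3·-2/3)/(56/5)=-15/28
back: M3=-15/28
back: M2=-2/3−4/15·-15/28=-11/21
back: M1=11/6−1/4·-11/21=55/28
M: M0=0, M1=55/28, M2=-11/21, M3=-15/28, M4=0
seg 0: a=4, c=M0/2=0, d=(M1−M0)/(6·3)=55/504, b=Δ0−h0·(2M0+M1)/6=-223/56
seg 1: a=-5, c=M1/2=55/56, d=(M2−M1)/(6·3)=-209/1512, b=Δ1−h1·(2M1+M2)/6=-29/28
seg 2: a=-3, c=M2/2=-11/42, d=(M3−M2)/(6·3)=-1/1512, b=Δ2−h2·(2M2+M3)/6=9/8
seg 3: a=-2, c=M3/2=-15/56, d=(M4−M3)/(6·3)=5/168, b=Δ3−h3·(2M3+M4)/6=-13/28
t_q=3/4 → seg 0, τ=3/4; S=4+-223/56·τ+0·τ²+55/504·τ³=3797/3584

  seg 0: a=4 b=-223/56 c=0 d=55/504
  seg 1: a=-5 b=-29/28 c=55/56 d=-209/1512
  seg 2: a=-3 b=9/8 c=-11/42 d=-1/1512
  seg 3: a=-2 b=-13/28 c=-15/56 d=5/168
S(3/4) = 3797/3584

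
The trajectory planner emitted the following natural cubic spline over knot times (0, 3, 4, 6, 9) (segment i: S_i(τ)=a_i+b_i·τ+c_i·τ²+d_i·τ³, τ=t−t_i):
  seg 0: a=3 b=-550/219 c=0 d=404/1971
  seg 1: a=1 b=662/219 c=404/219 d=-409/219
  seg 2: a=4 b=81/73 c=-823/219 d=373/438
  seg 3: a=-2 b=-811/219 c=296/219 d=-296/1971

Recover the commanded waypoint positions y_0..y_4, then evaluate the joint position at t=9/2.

y_0=3 y_1=1 y_2=4 y_3=-2 y_4=-5
S(9/2) = 4347/1168

y_0 = S_0(0) = a_0 = 3
y_1 = S_1(0) = a_1 = 1
y_2 = S_2(0) = a_2 = 4
y_3 = S_3(0) = a_3 = -2
y_4 = S_3(3) = -5
t_q=9/2 is in segment 2 (τ=1/2); S_2(τ)=4347/1168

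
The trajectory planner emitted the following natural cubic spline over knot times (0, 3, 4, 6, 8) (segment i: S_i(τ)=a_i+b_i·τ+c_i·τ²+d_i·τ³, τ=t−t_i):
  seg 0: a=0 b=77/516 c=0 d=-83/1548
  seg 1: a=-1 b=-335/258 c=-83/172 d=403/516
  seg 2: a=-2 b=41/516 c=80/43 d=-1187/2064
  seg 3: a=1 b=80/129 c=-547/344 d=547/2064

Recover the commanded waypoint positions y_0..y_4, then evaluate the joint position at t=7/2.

y_0 = S_0(0) = a_0 = 0
y_1 = S_1(0) = a_1 = -1
y_2 = S_2(0) = a_2 = -2
y_3 = S_3(0) = a_3 = 1
y_4 = S_3(2) = -2
t_q=7/2 is in segment 1 (τ=1/2); S_1(τ)=-2301/1376

y_0=0 y_1=-1 y_2=-2 y_3=1 y_4=-2
S(7/2) = -2301/1376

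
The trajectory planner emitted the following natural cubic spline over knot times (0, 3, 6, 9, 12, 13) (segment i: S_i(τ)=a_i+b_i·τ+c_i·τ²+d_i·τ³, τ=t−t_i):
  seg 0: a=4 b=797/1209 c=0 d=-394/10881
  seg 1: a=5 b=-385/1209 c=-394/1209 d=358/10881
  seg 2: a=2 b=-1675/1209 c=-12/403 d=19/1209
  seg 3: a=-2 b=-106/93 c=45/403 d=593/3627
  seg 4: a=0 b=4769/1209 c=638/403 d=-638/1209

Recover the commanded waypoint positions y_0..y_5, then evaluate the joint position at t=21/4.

y_0=4 y_1=5 y_2=2 y_3=-2 y_4=0 y_5=5
S(21/4) = 38797/12896

y_0 = S_0(0) = a_0 = 4
y_1 = S_1(0) = a_1 = 5
y_2 = S_2(0) = a_2 = 2
y_3 = S_3(0) = a_3 = -2
y_4 = S_4(0) = a_4 = 0
y_5 = S_4(1) = 5
t_q=21/4 is in segment 1 (τ=9/4); S_1(τ)=38797/12896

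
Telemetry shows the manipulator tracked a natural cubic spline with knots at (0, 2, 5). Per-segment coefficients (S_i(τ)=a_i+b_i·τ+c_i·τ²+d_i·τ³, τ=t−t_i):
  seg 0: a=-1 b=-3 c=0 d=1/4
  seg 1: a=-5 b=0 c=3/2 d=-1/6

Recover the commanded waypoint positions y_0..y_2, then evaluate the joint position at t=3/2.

y_0 = S_0(0) = a_0 = -1
y_1 = S_1(0) = a_1 = -5
y_2 = S_1(3) = 4
t_q=3/2 is in segment 0 (τ=3/2); S_0(τ)=-149/32

y_0=-1 y_1=-5 y_2=4
S(3/2) = -149/32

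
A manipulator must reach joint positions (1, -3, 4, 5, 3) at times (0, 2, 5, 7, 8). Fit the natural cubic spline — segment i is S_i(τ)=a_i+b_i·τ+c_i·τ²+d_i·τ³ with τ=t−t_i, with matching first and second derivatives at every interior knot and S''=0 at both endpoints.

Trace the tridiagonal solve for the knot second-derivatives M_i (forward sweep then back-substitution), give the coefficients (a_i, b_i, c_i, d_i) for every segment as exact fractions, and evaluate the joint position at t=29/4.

Δ: Δ0=-2, Δ1=7/3, Δ2=1/2, Δ3=-2
row 1: diag=10, rhs=26; c'=3/10, d'=13/5
row 2: denom=10−3·3/10=91/10; d'=(-11−3·13/5)/(91/10)=-188/91
row 3: denom=6−2·20/91=506/91; d'=(-15−2·-188/91)/(506/91)=-43/22
back: M3=-43/22
back: M2=-188/91−20/91·-43/22=-18/11
back: M1=13/5−3/10·-18/11=34/11
M: M0=0, M1=34/11, M2=-18/11, M3=-43/22, M4=0
seg 0: a=1, c=M0/2=0, d=(M1−M0)/(6·2)=17/66, b=Δ0−h0·(2M0+M1)/6=-100/33
seg 1: a=-3, c=M1/2=17/11, d=(M2−M1)/(6·3)=-26/99, b=Δ1−h1·(2M1+M2)/6=2/33
seg 2: a=4, c=M2/2=-9/11, d=(M3−M2)/(6·2)=-7/264, b=Δ2−h2·(2M2+M3)/6=74/33
seg 3: a=5, c=M3/2=-43/44, d=(M4−M3)/(6·1)=43/132, b=Δ3−h3·(2M3+M4)/6=-89/66
t_q=29/4 → seg 3, τ=1/4; S=5+-89/66·τ+-43/44·τ²+43/132·τ³=12973/2816

  seg 0: a=1 b=-100/33 c=0 d=17/66
  seg 1: a=-3 b=2/33 c=17/11 d=-26/99
  seg 2: a=4 b=74/33 c=-9/11 d=-7/264
  seg 3: a=5 b=-89/66 c=-43/44 d=43/132
S(29/4) = 12973/2816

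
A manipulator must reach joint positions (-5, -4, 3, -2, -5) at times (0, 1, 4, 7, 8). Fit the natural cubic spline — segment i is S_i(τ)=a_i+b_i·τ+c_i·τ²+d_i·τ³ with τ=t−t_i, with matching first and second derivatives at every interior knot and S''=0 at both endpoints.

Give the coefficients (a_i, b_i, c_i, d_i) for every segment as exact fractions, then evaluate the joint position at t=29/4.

  seg 0: a=-5 b=53/78 c=0 d=25/78
  seg 1: a=-4 b=64/39 c=25/26 d=-19/78
  seg 2: a=3 b=5/6 c=-16/13 d=31/234
  seg 3: a=-2 b=-116/39 c=-1/26 d=1/78
S(29/4) = -4569/1664

Δ: Δ0=1, Δ1=7/3, Δ2=-5/3, Δ3=-3
row 1: diag=8, rhs=8; c'=3/8, d'=1
row 2: denom=12−3·3/8=87/8; d'=(-24−3·1)/(87/8)=-72/29
row 3: denom=8−3·8/29=208/29; d'=(-8−3·-72/29)/(208/29)=-1/13
back: M3=-1/13
back: M2=-72/29−8/29·-1/13=-32/13
back: M1=1−3/8·-32/13=25/13
M: M0=0, M1=25/13, M2=-32/13, M3=-1/13, M4=0
seg 0: a=-5, c=M0/2=0, d=(M1−M0)/(6·1)=25/78, b=Δ0−h0·(2M0+M1)/6=53/78
seg 1: a=-4, c=M1/2=25/26, d=(M2−M1)/(6·3)=-19/78, b=Δ1−h1·(2M1+M2)/6=64/39
seg 2: a=3, c=M2/2=-16/13, d=(M3−M2)/(6·3)=31/234, b=Δ2−h2·(2M2+M3)/6=5/6
seg 3: a=-2, c=M3/2=-1/26, d=(M4−M3)/(6·1)=1/78, b=Δ3−h3·(2M3+M4)/6=-116/39
t_q=29/4 → seg 3, τ=1/4; S=-2+-116/39·τ+-1/26·τ²+1/78·τ³=-4569/1664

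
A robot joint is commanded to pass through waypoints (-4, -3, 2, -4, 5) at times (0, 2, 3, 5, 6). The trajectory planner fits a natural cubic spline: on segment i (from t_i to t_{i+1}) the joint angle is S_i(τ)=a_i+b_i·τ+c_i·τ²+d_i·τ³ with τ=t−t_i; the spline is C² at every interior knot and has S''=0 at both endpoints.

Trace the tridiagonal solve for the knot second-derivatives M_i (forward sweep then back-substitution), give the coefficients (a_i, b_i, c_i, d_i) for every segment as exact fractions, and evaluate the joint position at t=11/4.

Δ: Δ0=1/2, Δ1=5, Δ2=-3, Δ3=9
row 1: diag=6, rhs=27; c'=1/6, d'=9/2
row 2: denom=6−1·1/6=35/6; d'=(-48−1·9/2)/(35/6)=-9
row 3: denom=6−2·12/35=186/35; d'=(72−2·-9)/(186/35)=525/31
back: M3=525/31
back: M2=-9−12/35·525/31=-459/31
back: M1=9/2−1/6·-459/31=216/31
M: M0=0, M1=216/31, M2=-459/31, M3=525/31, M4=0
seg 0: a=-4, c=M0/2=0, d=(M1−M0)/(6·2)=18/31, b=Δ0−h0·(2M0+M1)/6=-113/62
seg 1: a=-3, c=M1/2=108/31, d=(M2−M1)/(6·1)=-225/62, b=Δ1−h1·(2M1+M2)/6=319/62
seg 2: a=2, c=M2/2=-459/62, d=(M3−M2)/(6·2)=82/31, b=Δ2−h2·(2M2+M3)/6=38/31
seg 3: a=-4, c=M3/2=525/62, d=(M4−M3)/(6·1)=-175/62, b=Δ3−h3·(2M3+M4)/6=104/31
t_q=11/4 → seg 1, τ=3/4; S=-3+319/62·τ+108/31·τ²+-225/62·τ³=5109/3968

  seg 0: a=-4 b=-113/62 c=0 d=18/31
  seg 1: a=-3 b=319/62 c=108/31 d=-225/62
  seg 2: a=2 b=38/31 c=-459/62 d=82/31
  seg 3: a=-4 b=104/31 c=525/62 d=-175/62
S(11/4) = 5109/3968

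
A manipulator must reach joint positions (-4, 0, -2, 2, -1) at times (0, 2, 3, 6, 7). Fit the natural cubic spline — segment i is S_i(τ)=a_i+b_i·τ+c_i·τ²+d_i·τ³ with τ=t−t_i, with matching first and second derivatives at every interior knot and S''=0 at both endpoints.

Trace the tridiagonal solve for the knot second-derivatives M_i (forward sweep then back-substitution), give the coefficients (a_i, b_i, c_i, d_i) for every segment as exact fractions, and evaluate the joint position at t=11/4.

Δ: Δ0=2, Δ1=-2, Δ2=4/3, Δ3=-3
row 1: diag=6, rhs=-24; c'=1/6, d'=-4
row 2: denom=8−1·1/6=47/6; d'=(20−1·-4)/(47/6)=144/47
row 3: denom=8−3·18/47=322/47; d'=(-26−3·144/47)/(322/47)=-827/161
back: M3=-827/161
back: M2=144/47−18/47·-827/161=810/161
back: M1=-4−1/6·810/161=-779/161
M: M0=0, M1=-779/161, M2=810/161, M3=-827/161, M4=0
seg 0: a=-4, c=M0/2=0, d=(M1−M0)/(6·2)=-779/1932, b=Δ0−h0·(2M0+M1)/6=1745/483
seg 1: a=0, c=M1/2=-779/322, d=(M2−M1)/(6·1)=227/138, b=Δ1−h1·(2M1+M2)/6=-592/483
seg 2: a=-2, c=M2/2=405/161, d=(M3−M2)/(6·3)=-1637/2898, b=Δ2−h2·(2M2+M3)/6=-1091/966
seg 3: a=2, c=M3/2=-827/322, d=(M4−M3)/(6·1)=827/966, b=Δ3−h3·(2M3+M4)/6=-622/483
t_q=11/4 → seg 1, τ=3/4; S=0+-592/483·τ+-779/322·τ²+227/138·τ³=-32687/20608

  seg 0: a=-4 b=1745/483 c=0 d=-779/1932
  seg 1: a=0 b=-592/483 c=-779/322 d=227/138
  seg 2: a=-2 b=-1091/966 c=405/161 d=-1637/2898
  seg 3: a=2 b=-622/483 c=-827/322 d=827/966
S(11/4) = -32687/20608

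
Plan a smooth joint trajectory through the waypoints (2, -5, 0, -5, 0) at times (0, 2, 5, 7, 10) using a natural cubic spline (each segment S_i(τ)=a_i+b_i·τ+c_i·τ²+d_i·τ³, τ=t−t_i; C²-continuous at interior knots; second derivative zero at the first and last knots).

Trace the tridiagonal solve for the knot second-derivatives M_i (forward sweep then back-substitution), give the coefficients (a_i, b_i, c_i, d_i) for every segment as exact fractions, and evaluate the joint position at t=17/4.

Δ: Δ0=-7/2, Δ1=5/3, Δ2=-5/2, Δ3=5/3
row 1: diag=10, rhs=31; c'=3/10, d'=31/10
row 2: denom=10−3·3/10=91/10; d'=(-25−3·31/10)/(91/10)=-49/13
row 3: denom=10−2·20/91=870/91; d'=(25−2·-49/13)/(870/91)=987/290
back: M3=987/290
back: M2=-49/13−20/91·987/290=-131/29
back: M1=31/10−3/10·-131/29=646/145
M: M0=0, M1=646/145, M2=-131/29, M3=987/290, M4=0
seg 0: a=2, c=M0/2=0, d=(M1−M0)/(6·2)=323/870, b=Δ0−h0·(2M0+M1)/6=-4337/870
seg 1: a=-5, c=M1/2=323/145, d=(M2−M1)/(6·3)=-1301/2610, b=Δ1−h1·(2M1+M2)/6=-461/870
seg 2: a=0, c=M2/2=-131/58, d=(M3−M2)/(6·2)=2297/3480, b=Δ2−h2·(2M2+M3)/6=-271/435
seg 3: a=-5, c=M3/2=987/580, d=(M4−M3)/(6·3)=-329/1740, b=Δ3−h3·(2M3+M4)/6=-1511/870
t_q=17/4 → seg 1, τ=9/4; S=-5+-461/870·τ+323/145·τ²+-1301/2610·τ³=-2201/3712

  seg 0: a=2 b=-4337/870 c=0 d=323/870
  seg 1: a=-5 b=-461/870 c=323/145 d=-1301/2610
  seg 2: a=0 b=-271/435 c=-131/58 d=2297/3480
  seg 3: a=-5 b=-1511/870 c=987/580 d=-329/1740
S(17/4) = -2201/3712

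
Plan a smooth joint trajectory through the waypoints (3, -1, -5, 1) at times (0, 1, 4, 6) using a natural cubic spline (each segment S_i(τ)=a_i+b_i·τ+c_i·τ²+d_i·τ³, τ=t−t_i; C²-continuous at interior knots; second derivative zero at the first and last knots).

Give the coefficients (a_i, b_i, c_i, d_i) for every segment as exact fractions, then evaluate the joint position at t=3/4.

Δ: Δ0=-4, Δ1=-4/3, Δ2=3
row 1: diag=8, rhs=16; c'=3/8, d'=2
row 2: denom=10−3·3/8=71/8; d'=(26−3·2)/(71/8)=160/71
back: M2=160/71
back: M1=2−3/8·160/71=82/71
M: M0=0, M1=82/71, M2=160/71, M3=0
seg 0: a=3, c=M0/2=0, d=(M1−M0)/(6·1)=41/213, b=Δ0−h0·(2M0+M1)/6=-893/213
seg 1: a=-1, c=M1/2=41/71, d=(M2−M1)/(6·3)=13/213, b=Δ1−h1·(2M1+M2)/6=-770/213
seg 2: a=-5, c=M2/2=80/71, d=(M3−M2)/(6·2)=-40/213, b=Δ2−h2·(2M2+M3)/6=319/213
t_q=3/4 → seg 0, τ=3/4; S=3+-893/213·τ+0·τ²+41/213·τ³=-287/4544

  seg 0: a=3 b=-893/213 c=0 d=41/213
  seg 1: a=-1 b=-770/213 c=41/71 d=13/213
  seg 2: a=-5 b=319/213 c=80/71 d=-40/213
S(3/4) = -287/4544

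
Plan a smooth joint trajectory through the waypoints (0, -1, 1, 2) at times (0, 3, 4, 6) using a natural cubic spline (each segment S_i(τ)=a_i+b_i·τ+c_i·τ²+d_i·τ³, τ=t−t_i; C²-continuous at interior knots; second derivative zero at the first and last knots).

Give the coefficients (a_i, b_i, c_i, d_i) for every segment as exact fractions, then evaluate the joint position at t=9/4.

Δ: Δ0=-1/3, Δ1=2, Δ2=1/2
row 1: diag=8, rhs=14; c'=1/8, d'=7/4
row 2: denom=6−1·1/8=47/8; d'=(-9−1·7/4)/(47/8)=-86/47
back: M2=-86/47
back: M1=7/4−1/8·-86/47=93/47
M: M0=0, M1=93/47, M2=-86/47, M3=0
seg 0: a=0, c=M0/2=0, d=(M1−M0)/(6·3)=31/282, b=Δ0−h0·(2M0+M1)/6=-373/282
seg 1: a=-1, c=M1/2=93/94, d=(M2−M1)/(6·1)=-179/282, b=Δ1−h1·(2M1+M2)/6=232/141
seg 2: a=1, c=M2/2=-43/47, d=(M3−M2)/(6·2)=43/282, b=Δ2−h2·(2M2+M3)/6=485/282
t_q=9/4 → seg 0, τ=9/4; S=0+-373/282·τ+0·τ²+31/282·τ³=-10371/6016

  seg 0: a=0 b=-373/282 c=0 d=31/282
  seg 1: a=-1 b=232/141 c=93/94 d=-179/282
  seg 2: a=1 b=485/282 c=-43/47 d=43/282
S(9/4) = -10371/6016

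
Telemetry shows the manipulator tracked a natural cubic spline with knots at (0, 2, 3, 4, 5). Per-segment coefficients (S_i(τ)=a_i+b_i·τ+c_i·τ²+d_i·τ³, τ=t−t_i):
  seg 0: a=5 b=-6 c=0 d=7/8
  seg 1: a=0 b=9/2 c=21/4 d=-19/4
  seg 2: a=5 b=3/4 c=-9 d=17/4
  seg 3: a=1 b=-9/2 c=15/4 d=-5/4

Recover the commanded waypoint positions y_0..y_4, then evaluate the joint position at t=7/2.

y_0 = S_0(0) = a_0 = 5
y_1 = S_1(0) = a_1 = 0
y_2 = S_2(0) = a_2 = 5
y_3 = S_3(0) = a_3 = 1
y_4 = S_3(1) = -1
t_q=7/2 is in segment 2 (τ=1/2); S_2(τ)=117/32

y_0=5 y_1=0 y_2=5 y_3=1 y_4=-1
S(7/2) = 117/32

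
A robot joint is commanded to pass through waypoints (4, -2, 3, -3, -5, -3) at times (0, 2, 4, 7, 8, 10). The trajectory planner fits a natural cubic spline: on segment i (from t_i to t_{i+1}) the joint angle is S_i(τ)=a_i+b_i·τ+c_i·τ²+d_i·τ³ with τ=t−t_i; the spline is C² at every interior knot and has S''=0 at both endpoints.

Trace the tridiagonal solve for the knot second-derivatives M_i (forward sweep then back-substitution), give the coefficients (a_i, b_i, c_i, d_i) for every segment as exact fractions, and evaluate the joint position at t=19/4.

  seg 0: a=4 b=-7403/1570 c=0 d=2693/6280
  seg 1: a=-2 b=338/785 c=8079/3140 d=-483/628
  seg 2: a=3 b=1172/785 c=-6411/3140 d=551/1884
  seg 3: a=-3 b=-8983/3140 c=927/1570 d=849/3140
  seg 4: a=-5 b=-682/785 c=4401/3140 d=-1467/6280
S(19/4) = 621903/200960

Δ: Δ0=-3, Δ1=5/2, Δ2=-2, Δ3=-2, Δ4=1
row 1: diag=8, rhs=33; c'=1/4, d'=33/8
row 2: denom=10−2·1/4=19/2; d'=(-27−2·33/8)/(19/2)=-141/38
row 3: denom=8−3·6/19=134/19; d'=(0−3·-141/38)/(134/19)=423/268
row 4: denom=6−1·19/134=785/134; d'=(18−1·423/268)/(785/134)=4401/1570
back: M4=4401/1570
back: M3=423/268−19/134·4401/1570=927/785
back: M2=-141/38−6/19·927/785=-6411/1570
back: M1=33/8−1/4·-6411/1570=8079/1570
M: M0=0, M1=8079/1570, M2=-6411/1570, M3=927/785, M4=4401/1570, M5=0
seg 0: a=4, c=M0/2=0, d=(M1−M0)/(6·2)=2693/6280, b=Δ0−h0·(2M0+M1)/6=-7403/1570
seg 1: a=-2, c=M1/2=8079/3140, d=(M2−M1)/(6·2)=-483/628, b=Δ1−h1·(2M1+M2)/6=338/785
seg 2: a=3, c=M2/2=-6411/3140, d=(M3−M2)/(6·3)=551/1884, b=Δ2−h2·(2M2+M3)/6=1172/785
seg 3: a=-3, c=M3/2=927/1570, d=(M4−M3)/(6·1)=849/3140, b=Δ3−h3·(2M3+M4)/6=-8983/3140
seg 4: a=-5, c=M4/2=4401/3140, d=(M5−M4)/(6·2)=-1467/6280, b=Δ4−h4·(2M4+M5)/6=-682/785
t_q=19/4 → seg 2, τ=3/4; S=3+1172/785·τ+-6411/3140·τ²+551/1884·τ³=621903/200960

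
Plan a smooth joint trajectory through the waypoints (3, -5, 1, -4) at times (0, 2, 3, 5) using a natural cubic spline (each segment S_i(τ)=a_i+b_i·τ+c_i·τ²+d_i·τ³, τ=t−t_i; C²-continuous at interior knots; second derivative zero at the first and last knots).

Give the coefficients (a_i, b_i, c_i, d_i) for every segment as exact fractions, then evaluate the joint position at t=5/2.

  seg 0: a=3 b=-277/35 c=0 d=137/140
  seg 1: a=-5 b=134/35 c=411/70 d=-37/10
  seg 2: a=1 b=313/70 c=-183/35 d=61/70
S(5/2) = -233/112

Δ: Δ0=-4, Δ1=6, Δ2=-5/2
row 1: diag=6, rhs=60; c'=1/6, d'=10
row 2: denom=6−1·1/6=35/6; d'=(-51−1·10)/(35/6)=-366/35
back: M2=-366/35
back: M1=10−1/6·-366/35=411/35
M: M0=0, M1=411/35, M2=-366/35, M3=0
seg 0: a=3, c=M0/2=0, d=(M1−M0)/(6·2)=137/140, b=Δ0−h0·(2M0+M1)/6=-277/35
seg 1: a=-5, c=M1/2=411/70, d=(M2−M1)/(6·1)=-37/10, b=Δ1−h1·(2M1+M2)/6=134/35
seg 2: a=1, c=M2/2=-183/35, d=(M3−M2)/(6·2)=61/70, b=Δ2−h2·(2M2+M3)/6=313/70
t_q=5/2 → seg 1, τ=1/2; S=-5+134/35·τ+411/70·τ²+-37/10·τ³=-233/112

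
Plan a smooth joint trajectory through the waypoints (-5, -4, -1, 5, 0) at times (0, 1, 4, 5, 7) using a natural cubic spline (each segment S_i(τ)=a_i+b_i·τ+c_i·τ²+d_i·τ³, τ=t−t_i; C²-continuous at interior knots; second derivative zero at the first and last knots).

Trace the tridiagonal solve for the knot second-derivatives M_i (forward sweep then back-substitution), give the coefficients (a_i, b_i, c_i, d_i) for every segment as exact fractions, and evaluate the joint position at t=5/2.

Δ: Δ0=1, Δ1=1, Δ2=6, Δ3=-5/2
row 1: diag=8, rhs=0; c'=3/8, d'=0
row 2: denom=8−3·3/8=55/8; d'=(30−3·0)/(55/8)=48/11
row 3: denom=6−1·8/55=322/55; d'=(-51−1·48/11)/(322/55)=-435/46
back: M3=-435/46
back: M2=48/11−8/55·-435/46=132/23
back: M1=0−3/8·132/23=-99/46
M: M0=0, M1=-99/46, M2=132/23, M3=-435/46, M4=0
seg 0: a=-5, c=M0/2=0, d=(M1−M0)/(6·1)=-33/92, b=Δ0−h0·(2M0+M1)/6=125/92
seg 1: a=-4, c=M1/2=-99/92, d=(M2−M1)/(6·3)=121/276, b=Δ1−h1·(2M1+M2)/6=13/46
seg 2: a=-1, c=M2/2=66/23, d=(M3−M2)/(6·1)=-233/92, b=Δ2−h2·(2M2+M3)/6=521/92
seg 3: a=5, c=M3/2=-435/92, d=(M4−M3)/(6·2)=145/184, b=Δ3−h3·(2M3+M4)/6=175/46
t_q=5/2 → seg 1, τ=3/2; S=-4+13/46·τ+-99/92·τ²+121/276·τ³=-3325/736

  seg 0: a=-5 b=125/92 c=0 d=-33/92
  seg 1: a=-4 b=13/46 c=-99/92 d=121/276
  seg 2: a=-1 b=521/92 c=66/23 d=-233/92
  seg 3: a=5 b=175/46 c=-435/92 d=145/184
S(5/2) = -3325/736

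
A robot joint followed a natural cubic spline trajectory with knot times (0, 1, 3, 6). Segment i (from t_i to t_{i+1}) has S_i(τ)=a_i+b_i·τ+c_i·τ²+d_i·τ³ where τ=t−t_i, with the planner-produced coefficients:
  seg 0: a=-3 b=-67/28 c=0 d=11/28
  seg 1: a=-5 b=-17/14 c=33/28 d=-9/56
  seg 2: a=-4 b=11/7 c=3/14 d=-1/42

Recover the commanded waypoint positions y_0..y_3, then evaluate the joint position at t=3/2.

y_0=-3 y_1=-5 y_2=-4 y_3=2
S(3/2) = -2389/448

y_0 = S_0(0) = a_0 = -3
y_1 = S_1(0) = a_1 = -5
y_2 = S_2(0) = a_2 = -4
y_3 = S_2(3) = 2
t_q=3/2 is in segment 1 (τ=1/2); S_1(τ)=-2389/448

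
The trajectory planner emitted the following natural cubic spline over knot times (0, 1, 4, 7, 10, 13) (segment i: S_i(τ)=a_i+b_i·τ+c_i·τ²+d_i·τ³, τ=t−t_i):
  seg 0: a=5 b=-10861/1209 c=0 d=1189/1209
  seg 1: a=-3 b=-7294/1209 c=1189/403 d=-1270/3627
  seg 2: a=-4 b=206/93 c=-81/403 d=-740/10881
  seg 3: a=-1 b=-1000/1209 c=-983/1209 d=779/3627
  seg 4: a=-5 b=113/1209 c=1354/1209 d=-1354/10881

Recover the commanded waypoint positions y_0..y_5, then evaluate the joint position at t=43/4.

y_0 = S_0(0) = a_0 = 5
y_1 = S_1(0) = a_1 = -3
y_2 = S_2(0) = a_2 = -4
y_3 = S_3(0) = a_3 = -1
y_4 = S_4(0) = a_4 = -5
y_5 = S_4(3) = 2
t_q=43/4 is in segment 4 (τ=3/4); S_4(τ)=-56129/12896

y_0=5 y_1=-3 y_2=-4 y_3=-1 y_4=-5 y_5=2
S(43/4) = -56129/12896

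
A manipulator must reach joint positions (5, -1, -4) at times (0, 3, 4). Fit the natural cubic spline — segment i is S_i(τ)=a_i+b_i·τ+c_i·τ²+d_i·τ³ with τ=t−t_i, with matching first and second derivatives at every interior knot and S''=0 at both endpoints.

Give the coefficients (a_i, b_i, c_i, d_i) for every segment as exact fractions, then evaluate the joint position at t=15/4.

  seg 0: a=5 b=-13/8 c=0 d=-1/24
  seg 1: a=-1 b=-11/4 c=-3/8 d=1/8
S(15/4) = -1649/512

Δ: Δ0=-2, Δ1=-3
row 1: diag=8, rhs=-6; c'=1/8, d'=-3/4
back: M1=-3/4
M: M0=0, M1=-3/4, M2=0
seg 0: a=5, c=M0/2=0, d=(M1−M0)/(6·3)=-1/24, b=Δ0−h0·(2M0+M1)/6=-13/8
seg 1: a=-1, c=M1/2=-3/8, d=(M2−M1)/(6·1)=1/8, b=Δ1−h1·(2M1+M2)/6=-11/4
t_q=15/4 → seg 1, τ=3/4; S=-1+-11/4·τ+-3/8·τ²+1/8·τ³=-1649/512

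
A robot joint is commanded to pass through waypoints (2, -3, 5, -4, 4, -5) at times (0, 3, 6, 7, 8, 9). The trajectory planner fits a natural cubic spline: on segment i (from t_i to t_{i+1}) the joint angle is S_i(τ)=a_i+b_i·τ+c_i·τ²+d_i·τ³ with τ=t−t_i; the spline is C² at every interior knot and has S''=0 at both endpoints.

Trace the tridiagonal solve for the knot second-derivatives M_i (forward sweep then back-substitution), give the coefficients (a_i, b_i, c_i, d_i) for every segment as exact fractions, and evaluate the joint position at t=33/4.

Δ: Δ0=-5/3, Δ1=8/3, Δ2=-9, Δ3=8, Δ4=-9
row 1: diag=12, rhs=26; c'=1/4, d'=13/6
row 2: denom=8−3·1/4=29/4; d'=(-70−3·13/6)/(29/4)=-306/29
row 3: denom=4−1·4/29=112/29; d'=(102−1·-306/29)/(112/29)=204/7
row 4: denom=4−1·29/112=419/112; d'=(-102−1·204/7)/(419/112)=-14688/419
back: M4=-14688/419
back: M3=204/7−29/112·-14688/419=16014/419
back: M2=-306/29−4/29·16014/419=-6630/419
back: M1=13/6−1/4·-6630/419=7696/1257
M: M0=0, M1=7696/1257, M2=-6630/419, M3=16014/419, M4=-14688/419, M5=0
seg 0: a=2, c=M0/2=0, d=(M1−M0)/(6·3)=3848/11313, b=Δ0−h0·(2M0+M1)/6=-1981/419
seg 1: a=-3, c=M1/2=3848/1257, d=(M2−M1)/(6·3)=-13793/11313, b=Δ1−h1·(2M1+M2)/6=1867/419
seg 2: a=5, c=M2/2=-3315/419, d=(M3−M2)/(6·1)=3774/419, b=Δ2−h2·(2M2+M3)/6=-4230/419
seg 3: a=-4, c=M3/2=8007/419, d=(M4−M3)/(6·1)=-5117/419, b=Δ3−h3·(2M3+M4)/6=462/419
seg 4: a=4, c=M4/2=-7344/419, d=(M5−M4)/(6·1)=2448/419, b=Δ4−h4·(2M4+M5)/6=1125/419
t_q=33/4 → seg 4, τ=1/4; S=4+1125/419·τ+-7344/419·τ²+2448/419·τ³=3073/838

  seg 0: a=2 b=-1981/419 c=0 d=3848/11313
  seg 1: a=-3 b=1867/419 c=3848/1257 d=-13793/11313
  seg 2: a=5 b=-4230/419 c=-3315/419 d=3774/419
  seg 3: a=-4 b=462/419 c=8007/419 d=-5117/419
  seg 4: a=4 b=1125/419 c=-7344/419 d=2448/419
S(33/4) = 3073/838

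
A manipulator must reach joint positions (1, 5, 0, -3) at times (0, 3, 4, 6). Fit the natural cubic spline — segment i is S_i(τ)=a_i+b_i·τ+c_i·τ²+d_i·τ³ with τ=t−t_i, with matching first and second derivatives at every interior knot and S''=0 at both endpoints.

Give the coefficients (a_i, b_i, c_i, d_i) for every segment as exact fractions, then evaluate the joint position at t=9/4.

Δ: Δ0=4/3, Δ1=-5, Δ2=-3/2
row 1: diag=8, rhs=-38; c'=1/8, d'=-19/4
row 2: denom=6−1·1/8=47/8; d'=(21−1·-19/4)/(47/8)=206/47
back: M2=206/47
back: M1=-19/4−1/8·206/47=-249/47
M: M0=0, M1=-249/47, M2=206/47, M3=0
seg 0: a=1, c=M0/2=0, d=(M1−M0)/(6·3)=-83/282, b=Δ0−h0·(2M0+M1)/6=1123/282
seg 1: a=5, c=M1/2=-249/94, d=(M2−M1)/(6·1)=455/282, b=Δ1−h1·(2M1+M2)/6=-559/141
seg 2: a=0, c=M2/2=103/47, d=(M3−M2)/(6·2)=-103/282, b=Δ2−h2·(2M2+M3)/6=-1247/282
t_q=9/4 → seg 0, τ=9/4; S=1+1123/282·τ+0·τ²+-83/282·τ³=39751/6016

  seg 0: a=1 b=1123/282 c=0 d=-83/282
  seg 1: a=5 b=-559/141 c=-249/94 d=455/282
  seg 2: a=0 b=-1247/282 c=103/47 d=-103/282
S(9/4) = 39751/6016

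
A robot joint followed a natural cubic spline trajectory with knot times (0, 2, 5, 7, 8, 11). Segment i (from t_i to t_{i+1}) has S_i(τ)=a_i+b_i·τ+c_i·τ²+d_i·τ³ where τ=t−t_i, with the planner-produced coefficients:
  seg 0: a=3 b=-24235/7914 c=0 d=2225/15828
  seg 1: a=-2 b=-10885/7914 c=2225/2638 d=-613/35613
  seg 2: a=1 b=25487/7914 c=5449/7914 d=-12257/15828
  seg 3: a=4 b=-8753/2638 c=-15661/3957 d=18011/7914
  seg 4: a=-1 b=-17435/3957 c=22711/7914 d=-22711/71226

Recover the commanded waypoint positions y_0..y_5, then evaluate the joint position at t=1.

y_0 = S_0(0) = a_0 = 3
y_1 = S_1(0) = a_1 = -2
y_2 = S_2(0) = a_2 = 1
y_3 = S_3(0) = a_3 = 4
y_4 = S_4(0) = a_4 = -1
y_5 = S_4(3) = 3
t_q=1 is in segment 0 (τ=1); S_0(τ)=413/5276

y_0=3 y_1=-2 y_2=1 y_3=4 y_4=-1 y_5=3
S(1) = 413/5276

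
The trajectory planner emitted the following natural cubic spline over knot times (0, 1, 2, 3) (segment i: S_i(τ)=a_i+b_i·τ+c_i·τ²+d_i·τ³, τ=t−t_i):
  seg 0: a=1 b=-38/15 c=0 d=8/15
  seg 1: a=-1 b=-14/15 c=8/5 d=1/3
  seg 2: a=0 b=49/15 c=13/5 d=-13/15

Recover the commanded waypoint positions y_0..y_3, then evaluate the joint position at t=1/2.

y_0=1 y_1=-1 y_2=0 y_3=5
S(1/2) = -1/5

y_0 = S_0(0) = a_0 = 1
y_1 = S_1(0) = a_1 = -1
y_2 = S_2(0) = a_2 = 0
y_3 = S_2(1) = 5
t_q=1/2 is in segment 0 (τ=1/2); S_0(τ)=-1/5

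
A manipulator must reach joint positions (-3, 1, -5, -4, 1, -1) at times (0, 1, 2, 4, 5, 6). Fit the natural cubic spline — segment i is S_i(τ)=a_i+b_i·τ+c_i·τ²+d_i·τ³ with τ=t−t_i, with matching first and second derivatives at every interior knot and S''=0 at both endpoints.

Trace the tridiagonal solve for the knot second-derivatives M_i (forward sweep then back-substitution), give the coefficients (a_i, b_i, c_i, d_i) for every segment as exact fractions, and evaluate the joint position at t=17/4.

  seg 0: a=-3 b=6359/930 c=0 d=-2639/930
  seg 1: a=1 b=-779/465 c=-2639/310 d=779/186
  seg 2: a=-5 b=-5707/930 c=628/155 d=-11/30
  seg 3: a=-4 b=5273/930 c=287/155 d=-469/186
  seg 4: a=1 b=841/465 c=-1771/310 d=1771/930
S(17/4) = -49723/19840

Δ: Δ0=4, Δ1=-6, Δ2=1/2, Δ3=5, Δ4=-2
row 1: diag=4, rhs=-60; c'=1/4, d'=-15
row 2: denom=6−1·1/4=23/4; d'=(39−1·-15)/(23/4)=216/23
row 3: denom=6−2·8/23=122/23; d'=(27−2·216/23)/(122/23)=189/122
row 4: denom=4−1·23/122=465/122; d'=(-42−1·189/122)/(465/122)=-1771/155
back: M4=-1771/155
back: M3=189/122−23/122·-1771/155=574/155
back: M2=216/23−8/23·574/155=1256/155
back: M1=-15−1/4·1256/155=-2639/155
M: M0=0, M1=-2639/155, M2=1256/155, M3=574/155, M4=-1771/155, M5=0
seg 0: a=-3, c=M0/2=0, d=(M1−M0)/(6·1)=-2639/930, b=Δ0−h0·(2M0+M1)/6=6359/930
seg 1: a=1, c=M1/2=-2639/310, d=(M2−M1)/(6·1)=779/186, b=Δ1−h1·(2M1+M2)/6=-779/465
seg 2: a=-5, c=M2/2=628/155, d=(M3−M2)/(6·2)=-11/30, b=Δ2−h2·(2M2+M3)/6=-5707/930
seg 3: a=-4, c=M3/2=287/155, d=(M4−M3)/(6·1)=-469/186, b=Δ3−h3·(2M3+M4)/6=5273/930
seg 4: a=1, c=M4/2=-1771/310, d=(M5−M4)/(6·1)=1771/930, b=Δ4−h4·(2M4+M5)/6=841/465
t_q=17/4 → seg 3, τ=1/4; S=-4+5273/930·τ+287/155·τ²+-469/186·τ³=-49723/19840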